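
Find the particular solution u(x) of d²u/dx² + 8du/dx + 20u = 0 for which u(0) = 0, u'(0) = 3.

Characteristic equation r² + 8r + 20 = 0 has discriminant (8)² - 4·(20) = -16 < 0, so r = -4 ± 2i.
Hence u_h = C1*cos(2*x)*exp(-4*x) + C2*exp(-4*x)*sin(2*x).
Apply the initial conditions: u(0) = C1 = 0 and u'(0) = -4*C1 + 2*C2 = 3. Solving gives C1 = 0, C2 = 3/2.

u = 3*exp(-4*x)*sin(2*x)/2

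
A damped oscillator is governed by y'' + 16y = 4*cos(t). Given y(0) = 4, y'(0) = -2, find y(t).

y = -sin(4*t)/2 + 4*cos(t)/15 + 56*cos(4*t)/15

Characteristic equation r² + 16 = 0 has discriminant (0)² - 4·(16) = -64 < 0, so r = ± 4i.
Hence y_h = C1*cos(4*t) + C2*sin(4*t).
Try y_p = A*cos(t) + B*sin(t). Substituting and equating the coefficients of cos(t) and sin(t) gives A = 4/15, B = 0, so y_p = 4*cos(t)/15.
General solution: y = 4*cos(t)/15 + C1*cos(4*t) + C2*sin(4*t).
Apply the initial conditions: y(0) = 4/15 + C1 = 4 and y'(0) = 4*C2 = -2. Solving gives C1 = 56/15, C2 = -1/2.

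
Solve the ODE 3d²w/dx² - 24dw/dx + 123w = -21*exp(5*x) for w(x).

Divide through by 3: w'' - 8w' + 41w = -7*exp(5*x).
Characteristic equation r² - 8r + 41 = 0 has discriminant (-8)² - 4·(41) = -100 < 0, so r = 4 ± 5i.
Hence w_h = C1*cos(5*x)*exp(4*x) + C2*exp(4*x)*sin(5*x).
Try w_p = A*exp(5*x). Substituting into the equation and dividing by exp(5*x) gives A = -7/26, so w_p = -7*exp(5*x)/26.

w = -7*exp(5*x)/26 + C1*cos(5*x)*exp(4*x) + C2*exp(4*x)*sin(5*x)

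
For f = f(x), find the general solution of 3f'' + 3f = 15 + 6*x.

Divide through by 3: f'' + f = 5 + 2*x.
Characteristic equation r² + 1 = 0 has discriminant (0)² - 4·(1) = -4 < 0, so r = ± i.
Hence f_h = C1*cos(x) + C2*sin(x).
For the particular solution try f_p = A0 + A1*x. Substituting and matching coefficients of each power of x gives A0 = 5, A1 = 2, so f_p = 5 + 2*x.

f = 5 + 2*x + C1*cos(x) + C2*sin(x)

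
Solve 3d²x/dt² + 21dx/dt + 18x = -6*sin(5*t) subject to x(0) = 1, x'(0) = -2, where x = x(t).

Divide through by 3: x'' + 7x' + 6x = -2*sin(5*t).
Characteristic equation r² + 7r + 6 = 0 factors as (r + 6)(r + 1) = 0, so r = -6, -1.
Hence x_h = C1*exp(-6*t) + C2*exp(-t).
Try x_p = A*cos(5*t) + B*sin(5*t). Substituting and equating the coefficients of cos(5t) and sin(5t) gives A = 35/793, B = 19/793, so x_p = 19*sin(5*t)/793 + 35*cos(5*t)/793.
General solution: x = 19*sin(5*t)/793 + 35*cos(5*t)/793 + C1*exp(-6*t) + C2*exp(-t).
Apply the initial conditions: x(0) = 35/793 + C1 + C2 = 1 and x'(0) = 95/793 - C2 - 6*C1 = -2. Solving gives C1 = 71/305, C2 = 47/65.

x = 19*sin(5*t)/793 + 35*cos(5*t)/793 + 47*exp(-t)/65 + 71*exp(-6*t)/305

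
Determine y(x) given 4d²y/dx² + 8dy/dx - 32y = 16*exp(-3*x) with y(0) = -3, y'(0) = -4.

Divide through by 4: y'' + 2y' - 8y = 4*exp(-3*x).
Characteristic equation r² + 2r - 8 = 0 factors as (r - 2)(r + 4) = 0, so r = 2, -4.
Hence y_h = C1*exp(2*x) + C2*exp(-4*x).
Try y_p = A*exp(-3*x). Substituting into the equation and dividing by exp(-3*x) gives A = -4/5, so y_p = -4*exp(-3*x)/5.
General solution: y = -4*exp(-3*x)/5 + C1*exp(2*x) + C2*exp(-4*x).
Apply the initial conditions: y(0) = -4/5 + C1 + C2 = -3 and y'(0) = 12/5 - 4*C2 + 2*C1 = -4. Solving gives C1 = -38/15, C2 = 1/3.

y = -38*exp(2*x)/15 - 4*exp(-3*x)/5 + exp(-4*x)/3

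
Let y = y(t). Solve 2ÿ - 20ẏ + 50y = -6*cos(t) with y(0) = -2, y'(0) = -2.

Divide through by 2: y'' - 10y' + 25y = -3*cos(t).
Characteristic equation r² - 10r + 25 = 0 has discriminant (-10)² - 4·(25) = 0, so r = 5 is a repeated root.
Hence y_h = (C1 + C2*t)*exp(5*t).
Try y_p = A*cos(t) + B*sin(t). Substituting and equating the coefficients of cos(t) and sin(t) gives A = -18/169, B = 15/338, so y_p = -18*cos(t)/169 + 15*sin(t)/338.
General solution: y = -18*cos(t)/169 + 15*sin(t)/338 + C1*exp(5*t) + C2*t*exp(5*t).
Apply the initial conditions: y(0) = -18/169 + C1 = -2 and y'(0) = 15/338 + C2 + 5*C1 = -2. Solving gives C1 = -320/169, C2 = 193/26.

y = -320*exp(5*t)/169 - 18*cos(t)/169 + 15*sin(t)/338 + 193*t*exp(5*t)/26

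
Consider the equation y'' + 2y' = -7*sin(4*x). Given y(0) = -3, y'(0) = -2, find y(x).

y = -39/8 + 7*sin(4*x)/20 + 7*cos(4*x)/40 + 17*exp(-2*x)/10

Characteristic equation r² + 2r = 0 factors as (r + 2)r = 0, so r = -2, 0.
Hence y_h = C1*exp(-2*x) + C2.
Try y_p = A*cos(4*x) + B*sin(4*x). Substituting and equating the coefficients of cos(4x) and sin(4x) gives A = 7/40, B = 7/20, so y_p = 7*sin(4*x)/20 + 7*cos(4*x)/40.
General solution: y = C2 + 7*sin(4*x)/20 + 7*cos(4*x)/40 + C1*exp(-2*x).
Apply the initial conditions: y(0) = 7/40 + C1 + C2 = -3 and y'(0) = 7/5 - 2*C1 = -2. Solving gives C1 = 17/10, C2 = -39/8.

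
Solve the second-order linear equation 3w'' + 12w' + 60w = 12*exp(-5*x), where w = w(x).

w = 4*exp(-5*x)/25 + C1*cos(4*x)*exp(-2*x) + C2*exp(-2*x)*sin(4*x)

Divide through by 3: w'' + 4w' + 20w = 4*exp(-5*x).
Characteristic equation r² + 4r + 20 = 0 has discriminant (4)² - 4·(20) = -64 < 0, so r = -2 ± 4i.
Hence w_h = C1*cos(4*x)*exp(-2*x) + C2*exp(-2*x)*sin(4*x).
Try w_p = A*exp(-5*x). Substituting into the equation and dividing by exp(-5*x) gives A = 4/25, so w_p = 4*exp(-5*x)/25.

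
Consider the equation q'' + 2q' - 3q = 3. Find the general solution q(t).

Characteristic equation r² + 2r - 3 = 0 factors as (r + 3)(r - 1) = 0, so r = -3, 1.
Hence q_h = C1*exp(-3*t) + C2*exp(t).
For the particular solution try q_p = A0. Substituting and matching coefficients of each power of t gives A0 = -1, so q_p = -1.

q = -1 + C1*exp(-3*t) + C2*exp(t)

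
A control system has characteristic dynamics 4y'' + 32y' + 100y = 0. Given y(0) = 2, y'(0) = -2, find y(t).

y = 2*cos(3*t)*exp(-4*t) + 2*exp(-4*t)*sin(3*t)

Divide through by 4: y'' + 8y' + 25y = 0.
Characteristic equation r² + 8r + 25 = 0 has discriminant (8)² - 4·(25) = -36 < 0, so r = -4 ± 3i.
Hence y_h = C1*cos(3*t)*exp(-4*t) + C2*exp(-4*t)*sin(3*t).
Apply the initial conditions: y(0) = C1 = 2 and y'(0) = -4*C1 + 3*C2 = -2. Solving gives C1 = 2, C2 = 2.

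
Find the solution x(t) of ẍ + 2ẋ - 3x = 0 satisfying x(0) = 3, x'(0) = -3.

x = 3*exp(t)/2 + 3*exp(-3*t)/2

Characteristic equation r² + 2r - 3 = 0 factors as (r - 1)(r + 3) = 0, so r = 1, -3.
Hence x_h = C1*exp(t) + C2*exp(-3*t).
Apply the initial conditions: x(0) = C1 + C2 = 3 and x'(0) = C1 - 3*C2 = -3. Solving gives C1 = 3/2, C2 = 3/2.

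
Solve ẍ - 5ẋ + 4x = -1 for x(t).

x = -1/4 + C1*exp(4*t) + C2*exp(t)

Characteristic equation r² - 5r + 4 = 0 factors as (r - 4)(r - 1) = 0, so r = 4, 1.
Hence x_h = C1*exp(4*t) + C2*exp(t).
For the particular solution try x_p = A0. Substituting and matching coefficients of each power of t gives A0 = -1/4, so x_p = -1/4.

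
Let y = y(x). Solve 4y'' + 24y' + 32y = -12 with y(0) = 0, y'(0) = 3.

y = -3/8 - 15*exp(-4*x)/8 + 9*exp(-2*x)/4

Divide through by 4: y'' + 6y' + 8y = -3.
Characteristic equation r² + 6r + 8 = 0 factors as (r + 4)(r + 2) = 0, so r = -4, -2.
Hence y_h = C1*exp(-4*x) + C2*exp(-2*x).
For the particular solution try y_p = A0. Substituting and matching coefficients of each power of x gives A0 = -3/8, so y_p = -3/8.
General solution: y = -3/8 + C1*exp(-4*x) + C2*exp(-2*x).
Apply the initial conditions: y(0) = -3/8 + C1 + C2 = 0 and y'(0) = -4*C1 - 2*C2 = 3. Solving gives C1 = -15/8, C2 = 9/4.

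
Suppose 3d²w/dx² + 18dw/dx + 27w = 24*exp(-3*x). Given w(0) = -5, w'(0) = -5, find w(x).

Divide through by 3: w'' + 6w' + 9w = 8*exp(-3*x).
Characteristic equation r² + 6r + 9 = 0 has discriminant (6)² - 4·(9) = 0, so r = -3 is a repeated root.
Hence w_h = (C1 + C2*x)*exp(-3*x).
Since exp(-3*x) solves the homogeneous equation (r = -3 is a root of multiplicity 2), multiply the trial by x^2. Try w_p = A*x^2*exp(-3*x). Substituting into the equation and dividing by exp(-3*x) gives A = 4, so w_p = 4*x^2*exp(-3*x).
General solution: w = C1*exp(-3*x) + 4*x^2*exp(-3*x) + C2*x*exp(-3*x).
Apply the initial conditions: w(0) = C1 = -5 and w'(0) = C2 - 3*C1 = -5. Solving gives C1 = -5, C2 = -20.

w = -5*exp(-3*x) - 20*x*exp(-3*x) + 4*x**2*exp(-3*x)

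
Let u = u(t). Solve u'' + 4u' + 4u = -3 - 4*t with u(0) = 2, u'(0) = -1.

u = 1/4 - t + 7*exp(-2*t)/4 + 7*t*exp(-2*t)/2

Characteristic equation r² + 4r + 4 = 0 has discriminant (4)² - 4·(4) = 0, so r = -2 is a repeated root.
Hence u_h = (C1 + C2*t)*exp(-2*t).
For the particular solution try u_p = A0 + A1*t. Substituting and matching coefficients of each power of t gives A0 = 1/4, A1 = -1, so u_p = 1/4 - t.
General solution: u = 1/4 - t + C1*exp(-2*t) + C2*t*exp(-2*t).
Apply the initial conditions: u(0) = 1/4 + C1 = 2 and u'(0) = -1 + C2 - 2*C1 = -1. Solving gives C1 = 7/4, C2 = 7/2.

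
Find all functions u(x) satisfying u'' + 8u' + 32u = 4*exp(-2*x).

u = exp(-2*x)/5 + C1*cos(4*x)*exp(-4*x) + C2*exp(-4*x)*sin(4*x)

Characteristic equation r² + 8r + 32 = 0 has discriminant (8)² - 4·(32) = -64 < 0, so r = -4 ± 4i.
Hence u_h = C1*cos(4*x)*exp(-4*x) + C2*exp(-4*x)*sin(4*x).
Try u_p = A*exp(-2*x). Substituting into the equation and dividing by exp(-2*x) gives A = 1/5, so u_p = exp(-2*x)/5.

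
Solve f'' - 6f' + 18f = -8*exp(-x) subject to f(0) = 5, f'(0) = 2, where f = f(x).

f = -8*exp(-x)/25 - 119*exp(3*x)*sin(3*x)/25 + 133*cos(3*x)*exp(3*x)/25

Characteristic equation r² - 6r + 18 = 0 has discriminant (-6)² - 4·(18) = -36 < 0, so r = 3 ± 3i.
Hence f_h = C1*cos(3*x)*exp(3*x) + C2*exp(3*x)*sin(3*x).
Try f_p = A*exp(-x). Substituting into the equation and dividing by exp(-x) gives A = -8/25, so f_p = -8*exp(-x)/25.
General solution: f = -8*exp(-x)/25 + C1*cos(3*x)*exp(3*x) + C2*exp(3*x)*sin(3*x).
Apply the initial conditions: f(0) = -8/25 + C1 = 5 and f'(0) = 8/25 + 3*C1 + 3*C2 = 2. Solving gives C1 = 133/25, C2 = -119/25.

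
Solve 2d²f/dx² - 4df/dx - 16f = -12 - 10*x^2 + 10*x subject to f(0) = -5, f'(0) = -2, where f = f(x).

f = 73/64 - 427*exp(4*x)/192 - 47*exp(-2*x)/12 - 15*x/16 + 5*x**2/8

Divide through by 2: f'' - 2f' - 8f = -6 - 5*x^2 + 5*x.
Characteristic equation r² - 2r - 8 = 0 factors as (r + 2)(r - 4) = 0, so r = -2, 4.
Hence f_h = C1*exp(-2*x) + C2*exp(4*x).
For the particular solution try f_p = A0 + A1*x + A2*x^2. Substituting and matching coefficients of each power of x gives A0 = 73/64, A1 = -15/16, A2 = 5/8, so f_p = 73/64 - 15*x/16 + 5*x^2/8.
General solution: f = 73/64 - 15*x/16 + 5*x^2/8 + C1*exp(-2*x) + C2*exp(4*x).
Apply the initial conditions: f(0) = 73/64 + C1 + C2 = -5 and f'(0) = -15/16 - 2*C1 + 4*C2 = -2. Solving gives C1 = -47/12, C2 = -427/192.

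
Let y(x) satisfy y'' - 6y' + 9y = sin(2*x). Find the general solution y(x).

Characteristic equation r² - 6r + 9 = 0 has discriminant (-6)² - 4·(9) = 0, so r = 3 is a repeated root.
Hence y_h = (C1 + C2*x)*exp(3*x).
Try y_p = A*cos(2*x) + B*sin(2*x). Substituting and equating the coefficients of cos(2x) and sin(2x) gives A = 12/169, B = 5/169, so y_p = 5*sin(2*x)/169 + 12*cos(2*x)/169.

y = 5*sin(2*x)/169 + 12*cos(2*x)/169 + C1*exp(3*x) + C2*x*exp(3*x)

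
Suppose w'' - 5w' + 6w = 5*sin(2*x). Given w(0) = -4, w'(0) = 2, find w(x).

Characteristic equation r² - 5r + 6 = 0 factors as (r - 3)(r - 2) = 0, so r = 3, 2.
Hence w_h = C1*exp(3*x) + C2*exp(2*x).
Try w_p = A*cos(2*x) + B*sin(2*x). Substituting and equating the coefficients of cos(2x) and sin(2x) gives A = 25/52, B = 5/52, so w_p = 5*sin(2*x)/52 + 25*cos(2*x)/52.
General solution: w = 5*sin(2*x)/52 + 25*cos(2*x)/52 + C1*exp(3*x) + C2*exp(2*x).
Apply the initial conditions: w(0) = 25/52 + C1 + C2 = -4 and w'(0) = 5/26 + 2*C2 + 3*C1 = 2. Solving gives C1 = 140/13, C2 = -61/4.

w = -61*exp(2*x)/4 + 5*sin(2*x)/52 + 25*cos(2*x)/52 + 140*exp(3*x)/13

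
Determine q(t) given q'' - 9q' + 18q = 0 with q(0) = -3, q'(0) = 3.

q = -7*exp(3*t) + 4*exp(6*t)

Characteristic equation r² - 9r + 18 = 0 factors as (r - 3)(r - 6) = 0, so r = 3, 6.
Hence q_h = C1*exp(3*t) + C2*exp(6*t).
Apply the initial conditions: q(0) = C1 + C2 = -3 and q'(0) = 3*C1 + 6*C2 = 3. Solving gives C1 = -7, C2 = 4.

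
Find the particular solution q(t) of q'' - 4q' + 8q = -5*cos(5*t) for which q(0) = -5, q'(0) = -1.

Characteristic equation r² - 4r + 8 = 0 has discriminant (-4)² - 4·(8) = -16 < 0, so r = 2 ± 2i.
Hence q_h = C1*cos(2*t)*exp(2*t) + C2*exp(2*t)*sin(2*t).
Try q_p = A*cos(5*t) + B*sin(5*t). Substituting and equating the coefficients of cos(5t) and sin(5t) gives A = 85/689, B = 100/689, so q_p = 85*cos(5*t)/689 + 100*sin(5*t)/689.
General solution: q = 85*cos(5*t)/689 + 100*sin(5*t)/689 + C1*cos(2*t)*exp(2*t) + C2*exp(2*t)*sin(2*t).
Apply the initial conditions: q(0) = 85/689 + C1 = -5 and q'(0) = 500/689 + 2*C1 + 2*C2 = -1. Solving gives C1 = -3530/689, C2 = 5871/1378.

q = 85*cos(5*t)/689 + 100*sin(5*t)/689 - 3530*cos(2*t)*exp(2*t)/689 + 5871*exp(2*t)*sin(2*t)/1378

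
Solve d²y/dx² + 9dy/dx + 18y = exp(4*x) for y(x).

Characteristic equation r² + 9r + 18 = 0 factors as (r + 3)(r + 6) = 0, so r = -3, -6.
Hence y_h = C1*exp(-3*x) + C2*exp(-6*x).
Try y_p = A*exp(4*x). Substituting into the equation and dividing by exp(4*x) gives A = 1/70, so y_p = exp(4*x)/70.

y = exp(4*x)/70 + C1*exp(-3*x) + C2*exp(-6*x)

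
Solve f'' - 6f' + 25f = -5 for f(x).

Characteristic equation r² - 6r + 25 = 0 has discriminant (-6)² - 4·(25) = -64 < 0, so r = 3 ± 4i.
Hence f_h = C1*cos(4*x)*exp(3*x) + C2*exp(3*x)*sin(4*x).
For the particular solution try f_p = A0. Substituting and matching coefficients of each power of x gives A0 = -1/5, so f_p = -1/5.

f = -1/5 + C1*cos(4*x)*exp(3*x) + C2*exp(3*x)*sin(4*x)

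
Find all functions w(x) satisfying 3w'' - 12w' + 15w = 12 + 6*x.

w = 28/25 + 2*x/5 + C1*cos(x)*exp(2*x) + C2*exp(2*x)*sin(x)

Divide through by 3: w'' - 4w' + 5w = 4 + 2*x.
Characteristic equation r² - 4r + 5 = 0 has discriminant (-4)² - 4·(5) = -4 < 0, so r = 2 ± i.
Hence w_h = C1*cos(x)*exp(2*x) + C2*exp(2*x)*sin(x).
For the particular solution try w_p = A0 + A1*x. Substituting and matching coefficients of each power of x gives A0 = 28/25, A1 = 2/5, so w_p = 28/25 + 2*x/5.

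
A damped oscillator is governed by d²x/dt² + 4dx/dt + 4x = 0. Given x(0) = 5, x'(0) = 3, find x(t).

Characteristic equation r² + 4r + 4 = 0 has discriminant (4)² - 4·(4) = 0, so r = -2 is a repeated root.
Hence x_h = (C1 + C2*t)*exp(-2*t).
Apply the initial conditions: x(0) = C1 = 5 and x'(0) = C2 - 2*C1 = 3. Solving gives C1 = 5, C2 = 13.

x = 5*exp(-2*t) + 13*t*exp(-2*t)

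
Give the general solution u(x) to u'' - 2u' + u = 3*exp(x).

Characteristic equation r² - 2r + 1 = 0 has discriminant (-2)² - 4·(1) = 0, so r = 1 is a repeated root.
Hence u_h = (C1 + C2*x)*exp(x).
Since exp(x) solves the homogeneous equation (r = 1 is a root of multiplicity 2), multiply the trial by x^2. Try u_p = A*x^2*exp(x). Substituting into the equation and dividing by exp(x) gives A = 3/2, so u_p = 3*x^2*exp(x)/2.

u = C1*exp(x) + 3*x**2*exp(x)/2 + C2*x*exp(x)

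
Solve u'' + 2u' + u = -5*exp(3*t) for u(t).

u = -5*exp(3*t)/16 + C1*exp(-t) + C2*t*exp(-t)

Characteristic equation r² + 2r + 1 = 0 has discriminant (2)² - 4·(1) = 0, so r = -1 is a repeated root.
Hence u_h = (C1 + C2*t)*exp(-t).
Try u_p = A*exp(3*t). Substituting into the equation and dividing by exp(3*t) gives A = -5/16, so u_p = -5*exp(3*t)/16.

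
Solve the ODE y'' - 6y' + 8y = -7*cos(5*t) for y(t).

y = 119*cos(5*t)/1189 + 210*sin(5*t)/1189 + C1*exp(4*t) + C2*exp(2*t)

Characteristic equation r² - 6r + 8 = 0 factors as (r - 4)(r - 2) = 0, so r = 4, 2.
Hence y_h = C1*exp(4*t) + C2*exp(2*t).
Try y_p = A*cos(5*t) + B*sin(5*t). Substituting and equating the coefficients of cos(5t) and sin(5t) gives A = 119/1189, B = 210/1189, so y_p = 119*cos(5*t)/1189 + 210*sin(5*t)/1189.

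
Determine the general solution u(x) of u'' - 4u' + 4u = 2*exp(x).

Characteristic equation r² - 4r + 4 = 0 has discriminant (-4)² - 4·(4) = 0, so r = 2 is a repeated root.
Hence u_h = (C1 + C2*x)*exp(2*x).
Try u_p = A*exp(x). Substituting into the equation and dividing by exp(x) gives A = 2, so u_p = 2*exp(x).

u = 2*exp(x) + C1*exp(2*x) + C2*x*exp(2*x)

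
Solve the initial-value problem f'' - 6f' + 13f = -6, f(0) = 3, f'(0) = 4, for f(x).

Characteristic equation r² - 6r + 13 = 0 has discriminant (-6)² - 4·(13) = -16 < 0, so r = 3 ± 2i.
Hence f_h = C1*cos(2*x)*exp(3*x) + C2*exp(3*x)*sin(2*x).
For the particular solution try f_p = A0. Substituting and matching coefficients of each power of x gives A0 = -6/13, so f_p = -6/13.
General solution: f = -6/13 + C1*cos(2*x)*exp(3*x) + C2*exp(3*x)*sin(2*x).
Apply the initial conditions: f(0) = -6/13 + C1 = 3 and f'(0) = 2*C2 + 3*C1 = 4. Solving gives C1 = 45/13, C2 = -83/26.

f = -6/13 - 83*exp(3*x)*sin(2*x)/26 + 45*cos(2*x)*exp(3*x)/13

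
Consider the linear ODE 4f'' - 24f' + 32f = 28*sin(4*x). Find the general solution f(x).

Divide through by 4: f'' - 6f' + 8f = 7*sin(4*x).
Characteristic equation r² - 6r + 8 = 0 factors as (r - 4)(r - 2) = 0, so r = 4, 2.
Hence f_h = C1*exp(4*x) + C2*exp(2*x).
Try f_p = A*cos(4*x) + B*sin(4*x). Substituting and equating the coefficients of cos(4x) and sin(4x) gives A = 21/80, B = -7/80, so f_p = -7*sin(4*x)/80 + 21*cos(4*x)/80.

f = -7*sin(4*x)/80 + 21*cos(4*x)/80 + C1*exp(4*x) + C2*exp(2*x)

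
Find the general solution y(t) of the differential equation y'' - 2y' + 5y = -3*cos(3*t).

y = 3*cos(3*t)/13 + 9*sin(3*t)/26 + C1*cos(2*t)*exp(t) + C2*exp(t)*sin(2*t)

Characteristic equation r² - 2r + 5 = 0 has discriminant (-2)² - 4·(5) = -16 < 0, so r = 1 ± 2i.
Hence y_h = C1*cos(2*t)*exp(t) + C2*exp(t)*sin(2*t).
Try y_p = A*cos(3*t) + B*sin(3*t). Substituting and equating the coefficients of cos(3t) and sin(3t) gives A = 3/13, B = 9/26, so y_p = 3*cos(3*t)/13 + 9*sin(3*t)/26.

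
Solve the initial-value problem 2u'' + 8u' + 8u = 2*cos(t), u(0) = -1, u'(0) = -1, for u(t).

u = -28*exp(-2*t)/25 + 3*cos(t)/25 + 4*sin(t)/25 - 17*t*exp(-2*t)/5

Divide through by 2: u'' + 4u' + 4u = cos(t).
Characteristic equation r² + 4r + 4 = 0 has discriminant (4)² - 4·(4) = 0, so r = -2 is a repeated root.
Hence u_h = (C1 + C2*t)*exp(-2*t).
Try u_p = A*cos(t) + B*sin(t). Substituting and equating the coefficients of cos(t) and sin(t) gives A = 3/25, B = 4/25, so u_p = 3*cos(t)/25 + 4*sin(t)/25.
General solution: u = 3*cos(t)/25 + 4*sin(t)/25 + C1*exp(-2*t) + C2*t*exp(-2*t).
Apply the initial conditions: u(0) = 3/25 + C1 = -1 and u'(0) = 4/25 + C2 - 2*C1 = -1. Solving gives C1 = -28/25, C2 = -17/5.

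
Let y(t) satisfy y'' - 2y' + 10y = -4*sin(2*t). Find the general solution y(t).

y = -6*sin(2*t)/13 - 4*cos(2*t)/13 + C1*cos(3*t)*exp(t) + C2*exp(t)*sin(3*t)

Characteristic equation r² - 2r + 10 = 0 has discriminant (-2)² - 4·(10) = -36 < 0, so r = 1 ± 3i.
Hence y_h = C1*cos(3*t)*exp(t) + C2*exp(t)*sin(3*t).
Try y_p = A*cos(2*t) + B*sin(2*t). Substituting and equating the coefficients of cos(2t) and sin(2t) gives A = -4/13, B = -6/13, so y_p = -6*sin(2*t)/13 - 4*cos(2*t)/13.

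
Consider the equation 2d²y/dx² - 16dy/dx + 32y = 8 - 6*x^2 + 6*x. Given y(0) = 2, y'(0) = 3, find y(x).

y = 35/128 - 3*x**2/16 + 221*exp(4*x)/128 - 125*x*exp(4*x)/32

Divide through by 2: y'' - 8y' + 16y = 4 - 3*x^2 + 3*x.
Characteristic equation r² - 8r + 16 = 0 has discriminant (-8)² - 4·(16) = 0, so r = 4 is a repeated root.
Hence y_h = (C1 + C2*x)*exp(4*x).
For the particular solution try y_p = A0 + A1*x + A2*x^2. Substituting and matching coefficients of each power of x gives A0 = 35/128, A1 = 0, A2 = -3/16, so y_p = 35/128 - 3*x^2/16.
General solution: y = 35/128 - 3*x^2/16 + C1*exp(4*x) + C2*x*exp(4*x).
Apply the initial conditions: y(0) = 35/128 + C1 = 2 and y'(0) = C2 + 4*C1 = 3. Solving gives C1 = 221/128, C2 = -125/32.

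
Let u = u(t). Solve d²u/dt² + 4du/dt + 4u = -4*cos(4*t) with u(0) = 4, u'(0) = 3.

u = -4*sin(4*t)/25 + 3*cos(4*t)/25 + 97*exp(-2*t)/25 + 57*t*exp(-2*t)/5

Characteristic equation r² + 4r + 4 = 0 has discriminant (4)² - 4·(4) = 0, so r = -2 is a repeated root.
Hence u_h = (C1 + C2*t)*exp(-2*t).
Try u_p = A*cos(4*t) + B*sin(4*t). Substituting and equating the coefficients of cos(4t) and sin(4t) gives A = 3/25, B = -4/25, so u_p = -4*sin(4*t)/25 + 3*cos(4*t)/25.
General solution: u = -4*sin(4*t)/25 + 3*cos(4*t)/25 + C1*exp(-2*t) + C2*t*exp(-2*t).
Apply the initial conditions: u(0) = 3/25 + C1 = 4 and u'(0) = -16/25 + C2 - 2*C1 = 3. Solving gives C1 = 97/25, C2 = 57/5.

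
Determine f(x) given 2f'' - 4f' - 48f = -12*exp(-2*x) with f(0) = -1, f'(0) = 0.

Divide through by 2: f'' - 2f' - 24f = -6*exp(-2*x).
Characteristic equation r² - 2r - 24 = 0 factors as (r - 6)(r + 4) = 0, so r = 6, -4.
Hence f_h = C1*exp(6*x) + C2*exp(-4*x).
Try f_p = A*exp(-2*x). Substituting into the equation and dividing by exp(-2*x) gives A = 3/8, so f_p = 3*exp(-2*x)/8.
General solution: f = 3*exp(-2*x)/8 + C1*exp(6*x) + C2*exp(-4*x).
Apply the initial conditions: f(0) = 3/8 + C1 + C2 = -1 and f'(0) = -3/4 - 4*C2 + 6*C1 = 0. Solving gives C1 = -19/40, C2 = -9/10.

f = -19*exp(6*x)/40 - 9*exp(-4*x)/10 + 3*exp(-2*x)/8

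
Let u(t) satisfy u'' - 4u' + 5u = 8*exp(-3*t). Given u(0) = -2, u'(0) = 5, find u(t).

Characteristic equation r² - 4r + 5 = 0 has discriminant (-4)² - 4·(5) = -4 < 0, so r = 2 ± i.
Hence u_h = C1*cos(t)*exp(2*t) + C2*exp(2*t)*sin(t).
Try u_p = A*exp(-3*t). Substituting into the equation and dividing by exp(-3*t) gives A = 4/13, so u_p = 4*exp(-3*t)/13.
General solution: u = 4*exp(-3*t)/13 + C1*cos(t)*exp(2*t) + C2*exp(2*t)*sin(t).
Apply the initial conditions: u(0) = 4/13 + C1 = -2 and u'(0) = -12/13 + C2 + 2*C1 = 5. Solving gives C1 = -30/13, C2 = 137/13.

u = 4*exp(-3*t)/13 - 30*cos(t)*exp(2*t)/13 + 137*exp(2*t)*sin(t)/13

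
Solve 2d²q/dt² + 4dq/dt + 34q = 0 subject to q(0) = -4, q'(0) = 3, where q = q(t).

Divide through by 2: q'' + 2q' + 17q = 0.
Characteristic equation r² + 2r + 17 = 0 has discriminant (2)² - 4·(17) = -64 < 0, so r = -1 ± 4i.
Hence q_h = C1*cos(4*t)*exp(-t) + C2*exp(-t)*sin(4*t).
Apply the initial conditions: q(0) = C1 = -4 and q'(0) = -C1 + 4*C2 = 3. Solving gives C1 = -4, C2 = -1/4.

q = -4*cos(4*t)*exp(-t) - exp(-t)*sin(4*t)/4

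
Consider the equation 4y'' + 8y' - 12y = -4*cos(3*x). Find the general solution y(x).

y = -sin(3*x)/30 + cos(3*x)/15 + C1*exp(x) + C2*exp(-3*x)

Divide through by 4: y'' + 2y' - 3y = -cos(3*x).
Characteristic equation r² + 2r - 3 = 0 factors as (r - 1)(r + 3) = 0, so r = 1, -3.
Hence y_h = C1*exp(x) + C2*exp(-3*x).
Try y_p = A*cos(3*x) + B*sin(3*x). Substituting and equating the coefficients of cos(3x) and sin(3x) gives A = 1/15, B = -1/30, so y_p = -sin(3*x)/30 + cos(3*x)/15.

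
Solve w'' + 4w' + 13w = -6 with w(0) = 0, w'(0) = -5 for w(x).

Characteristic equation r² + 4r + 13 = 0 has discriminant (4)² - 4·(13) = -36 < 0, so r = -2 ± 3i.
Hence w_h = C1*cos(3*x)*exp(-2*x) + C2*exp(-2*x)*sin(3*x).
For the particular solution try w_p = A0. Substituting and matching coefficients of each power of x gives A0 = -6/13, so w_p = -6/13.
General solution: w = -6/13 + C1*cos(3*x)*exp(-2*x) + C2*exp(-2*x)*sin(3*x).
Apply the initial conditions: w(0) = -6/13 + C1 = 0 and w'(0) = -2*C1 + 3*C2 = -5. Solving gives C1 = 6/13, C2 = -53/39.

w = -6/13 - 53*exp(-2*x)*sin(3*x)/39 + 6*cos(3*x)*exp(-2*x)/13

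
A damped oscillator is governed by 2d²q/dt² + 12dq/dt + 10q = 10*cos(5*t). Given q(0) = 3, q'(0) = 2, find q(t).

Divide through by 2: q'' + 6q' + 5q = 5*cos(5*t).
Characteristic equation r² + 6r + 5 = 0 factors as (r + 5)(r + 1) = 0, so r = -5, -1.
Hence q_h = C1*exp(-5*t) + C2*exp(-t).
Try q_p = A*cos(5*t) + B*sin(5*t). Substituting and equating the coefficients of cos(5t) and sin(5t) gives A = -1/13, B = 3/26, so q_p = -cos(5*t)/13 + 3*sin(5*t)/26.
General solution: q = -cos(5*t)/13 + 3*sin(5*t)/26 + C1*exp(-5*t) + C2*exp(-t).
Apply the initial conditions: q(0) = -1/13 + C1 + C2 = 3 and q'(0) = 15/26 - C2 - 5*C1 = 2. Solving gives C1 = -9/8, C2 = 437/104.

q = -9*exp(-5*t)/8 - cos(5*t)/13 + 3*sin(5*t)/26 + 437*exp(-t)/104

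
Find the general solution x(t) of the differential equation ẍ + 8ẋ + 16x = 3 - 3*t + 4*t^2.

x = 3/8 - 7*t/16 + t**2/4 + C1*exp(-4*t) + C2*t*exp(-4*t)

Characteristic equation r² + 8r + 16 = 0 has discriminant (8)² - 4·(16) = 0, so r = -4 is a repeated root.
Hence x_h = (C1 + C2*t)*exp(-4*t).
For the particular solution try x_p = A0 + A1*t + A2*t^2. Substituting and matching coefficients of each power of t gives A0 = 3/8, A1 = -7/16, A2 = 1/4, so x_p = 3/8 - 7*t/16 + t^2/4.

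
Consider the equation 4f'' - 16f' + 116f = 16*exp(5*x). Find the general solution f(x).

Divide through by 4: f'' - 4f' + 29f = 4*exp(5*x).
Characteristic equation r² - 4r + 29 = 0 has discriminant (-4)² - 4·(29) = -100 < 0, so r = 2 ± 5i.
Hence f_h = C1*cos(5*x)*exp(2*x) + C2*exp(2*x)*sin(5*x).
Try f_p = A*exp(5*x). Substituting into the equation and dividing by exp(5*x) gives A = 2/17, so f_p = 2*exp(5*x)/17.

f = 2*exp(5*x)/17 + C1*cos(5*x)*exp(2*x) + C2*exp(2*x)*sin(5*x)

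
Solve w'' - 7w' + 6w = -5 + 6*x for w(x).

Characteristic equation r² - 7r + 6 = 0 factors as (r - 1)(r - 6) = 0, so r = 1, 6.
Hence w_h = C1*exp(x) + C2*exp(6*x).
For the particular solution try w_p = A0 + A1*x. Substituting and matching coefficients of each power of x gives A0 = 1/3, A1 = 1, so w_p = 1/3 + x.

w = 1/3 + x + C1*exp(x) + C2*exp(6*x)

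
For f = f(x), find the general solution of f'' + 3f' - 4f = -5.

f = 5/4 + C1*exp(x) + C2*exp(-4*x)

Characteristic equation r² + 3r - 4 = 0 factors as (r - 1)(r + 4) = 0, so r = 1, -4.
Hence f_h = C1*exp(x) + C2*exp(-4*x).
For the particular solution try f_p = A0. Substituting and matching coefficients of each power of x gives A0 = 5/4, so f_p = 5/4.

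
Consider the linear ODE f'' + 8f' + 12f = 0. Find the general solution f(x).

Characteristic equation r² + 8r + 12 = 0 factors as (r + 2)(r + 6) = 0, so r = -2, -6.
Hence f_h = C1*exp(-2*x) + C2*exp(-6*x).

f = C1*exp(-2*x) + C2*exp(-6*x)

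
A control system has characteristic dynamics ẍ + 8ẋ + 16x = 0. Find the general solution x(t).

x = C1*exp(-4*t) + C2*t*exp(-4*t)

Characteristic equation r² + 8r + 16 = 0 has discriminant (8)² - 4·(16) = 0, so r = -4 is a repeated root.
Hence x_h = (C1 + C2*t)*exp(-4*t).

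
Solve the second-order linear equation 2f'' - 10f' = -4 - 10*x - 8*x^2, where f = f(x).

f = C2 + 4*x**3/15 + 33*x**2/50 + 83*x/125 + C1*exp(5*x)

Divide through by 2: f'' - 5f' = -2 - 5*x - 4*x^2.
Characteristic equation r² - 5r = 0 factors as (r - 5)r = 0, so r = 5, 0.
Hence f_h = C1*exp(5*x) + C2.
Since 0 is a characteristic root (multiplicity 1), multiply the polynomial trial by x: try f_p = x*(A0 + A1*x + A2*x^2). Substituting and matching coefficients of each power of x gives A0 = 83/125, A1 = 33/50, A2 = 4/15, so f_p = 4*x^3/15 + 33*x^2/50 + 83*x/125.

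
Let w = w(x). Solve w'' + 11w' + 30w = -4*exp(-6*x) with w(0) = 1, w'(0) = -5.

w = -3*exp(-5*x) + 4*exp(-6*x) + 4*x*exp(-6*x)

Characteristic equation r² + 11r + 30 = 0 factors as (r + 6)(r + 5) = 0, so r = -6, -5.
Hence w_h = C1*exp(-6*x) + C2*exp(-5*x).
Since exp(-6*x) solves the homogeneous equation (r = -6 is a root of multiplicity 1), multiply the trial by x. Try w_p = A*x*exp(-6*x). Substituting into the equation and dividing by exp(-6*x) gives A = 4, so w_p = 4*x*exp(-6*x).
General solution: w = C1*exp(-6*x) + C2*exp(-5*x) + 4*x*exp(-6*x).
Apply the initial conditions: w(0) = C1 + C2 = 1 and w'(0) = 4 - 6*C1 - 5*C2 = -5. Solving gives C1 = 4, C2 = -3.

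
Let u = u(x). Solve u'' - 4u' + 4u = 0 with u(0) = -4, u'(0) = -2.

Characteristic equation r² - 4r + 4 = 0 has discriminant (-4)² - 4·(4) = 0, so r = 2 is a repeated root.
Hence u_h = (C1 + C2*x)*exp(2*x).
Apply the initial conditions: u(0) = C1 = -4 and u'(0) = C2 + 2*C1 = -2. Solving gives C1 = -4, C2 = 6.

u = -4*exp(2*x) + 6*x*exp(2*x)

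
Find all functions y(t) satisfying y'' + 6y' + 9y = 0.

Characteristic equation r² + 6r + 9 = 0 has discriminant (6)² - 4·(9) = 0, so r = -3 is a repeated root.
Hence y_h = (C1 + C2*t)*exp(-3*t).

y = C1*exp(-3*t) + C2*t*exp(-3*t)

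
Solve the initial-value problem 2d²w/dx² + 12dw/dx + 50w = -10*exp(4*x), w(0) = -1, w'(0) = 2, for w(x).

w = -exp(4*x)/13 - 12*cos(4*x)*exp(-3*x)/13 - 3*exp(-3*x)*sin(4*x)/26

Divide through by 2: w'' + 6w' + 25w = -5*exp(4*x).
Characteristic equation r² + 6r + 25 = 0 has discriminant (6)² - 4·(25) = -64 < 0, so r = -3 ± 4i.
Hence w_h = C1*cos(4*x)*exp(-3*x) + C2*exp(-3*x)*sin(4*x).
Try w_p = A*exp(4*x). Substituting into the equation and dividing by exp(4*x) gives A = -1/13, so w_p = -exp(4*x)/13.
General solution: w = -exp(4*x)/13 + C1*cos(4*x)*exp(-3*x) + C2*exp(-3*x)*sin(4*x).
Apply the initial conditions: w(0) = -1/13 + C1 = -1 and w'(0) = -4/13 - 3*C1 + 4*C2 = 2. Solving gives C1 = -12/13, C2 = -3/26.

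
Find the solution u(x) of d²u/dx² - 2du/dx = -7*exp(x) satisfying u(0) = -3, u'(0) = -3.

u = -5 - 5*exp(2*x) + 7*exp(x)

Characteristic equation r² - 2r = 0 factors as (r - 2)r = 0, so r = 2, 0.
Hence u_h = C1*exp(2*x) + C2.
Try u_p = A*exp(x). Substituting into the equation and dividing by exp(x) gives A = 7, so u_p = 7*exp(x).
General solution: u = C2 + 7*exp(x) + C1*exp(2*x).
Apply the initial conditions: u(0) = 7 + C1 + C2 = -3 and u'(0) = 7 + 2*C1 = -3. Solving gives C1 = -5, C2 = -5.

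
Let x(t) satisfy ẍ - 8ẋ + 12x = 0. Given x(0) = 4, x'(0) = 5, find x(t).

Characteristic equation r² - 8r + 12 = 0 factors as (r - 2)(r - 6) = 0, so r = 2, 6.
Hence x_h = C1*exp(2*t) + C2*exp(6*t).
Apply the initial conditions: x(0) = C1 + C2 = 4 and x'(0) = 2*C1 + 6*C2 = 5. Solving gives C1 = 19/4, C2 = -3/4.

x = -3*exp(6*t)/4 + 19*exp(2*t)/4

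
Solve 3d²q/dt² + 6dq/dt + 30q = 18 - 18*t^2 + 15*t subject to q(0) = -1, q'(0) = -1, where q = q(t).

Divide through by 3: q'' + 2q' + 10q = 6 - 6*t^2 + 5*t.
Characteristic equation r² + 2r + 10 = 0 has discriminant (2)² - 4·(10) = -36 < 0, so r = -1 ± 3i.
Hence q_h = C1*cos(3*t)*exp(-t) + C2*exp(-t)*sin(3*t).
For the particular solution try q_p = A0 + A1*t + A2*t^2. Substituting and matching coefficients of each power of t gives A0 = 143/250, A1 = 37/50, A2 = -3/5, so q_p = 143/250 - 3*t^2/5 + 37*t/50.
General solution: q = 143/250 - 3*t^2/5 + 37*t/50 + C1*cos(3*t)*exp(-t) + C2*exp(-t)*sin(3*t).
Apply the initial conditions: q(0) = 143/250 + C1 = -1 and q'(0) = 37/50 - C1 + 3*C2 = -1. Solving gives C1 = -393/250, C2 = -138/125.

q = 143/250 - 3*t**2/5 + 37*t/50 - 393*cos(3*t)*exp(-t)/250 - 138*exp(-t)*sin(3*t)/125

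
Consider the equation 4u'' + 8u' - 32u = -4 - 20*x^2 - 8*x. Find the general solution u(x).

u = 27/64 + 5*x**2/8 + 9*x/16 + C1*exp(2*x) + C2*exp(-4*x)

Divide through by 4: u'' + 2u' - 8u = -1 - 5*x^2 - 2*x.
Characteristic equation r² + 2r - 8 = 0 factors as (r - 2)(r + 4) = 0, so r = 2, -4.
Hence u_h = C1*exp(2*x) + C2*exp(-4*x).
For the particular solution try u_p = A0 + A1*x + A2*x^2. Substituting and matching coefficients of each power of x gives A0 = 27/64, A1 = 9/16, A2 = 5/8, so u_p = 27/64 + 5*x^2/8 + 9*x/16.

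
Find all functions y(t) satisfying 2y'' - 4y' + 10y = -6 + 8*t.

y = -7/25 + 4*t/5 + C1*cos(2*t)*exp(t) + C2*exp(t)*sin(2*t)

Divide through by 2: y'' - 2y' + 5y = -3 + 4*t.
Characteristic equation r² - 2r + 5 = 0 has discriminant (-2)² - 4·(5) = -16 < 0, so r = 1 ± 2i.
Hence y_h = C1*cos(2*t)*exp(t) + C2*exp(t)*sin(2*t).
For the particular solution try y_p = A0 + A1*t. Substituting and matching coefficients of each power of t gives A0 = -7/25, A1 = 4/5, so y_p = -7/25 + 4*t/5.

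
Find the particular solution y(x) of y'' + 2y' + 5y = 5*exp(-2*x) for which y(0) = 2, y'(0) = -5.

y = cos(2*x)*exp(-x) - exp(-x)*sin(2*x) + exp(-2*x)

Characteristic equation r² + 2r + 5 = 0 has discriminant (2)² - 4·(5) = -16 < 0, so r = -1 ± 2i.
Hence y_h = C1*cos(2*x)*exp(-x) + C2*exp(-x)*sin(2*x).
Try y_p = A*exp(-2*x). Substituting into the equation and dividing by exp(-2*x) gives A = 1, so y_p = exp(-2*x).
General solution: y = C1*cos(2*x)*exp(-x) + C2*exp(-x)*sin(2*x) + exp(-2*x).
Apply the initial conditions: y(0) = 1 + C1 = 2 and y'(0) = -2 - C1 + 2*C2 = -5. Solving gives C1 = 1, C2 = -1.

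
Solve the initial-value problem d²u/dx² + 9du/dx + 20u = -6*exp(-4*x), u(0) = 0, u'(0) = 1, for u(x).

Characteristic equation r² + 9r + 20 = 0 factors as (r + 5)(r + 4) = 0, so r = -5, -4.
Hence u_h = C1*exp(-5*x) + C2*exp(-4*x).
Since exp(-4*x) solves the homogeneous equation (r = -4 is a root of multiplicity 1), multiply the trial by x. Try u_p = A*x*exp(-4*x). Substituting into the equation and dividing by exp(-4*x) gives A = -6, so u_p = -6*x*exp(-4*x).
General solution: u = C1*exp(-5*x) + C2*exp(-4*x) - 6*x*exp(-4*x).
Apply the initial conditions: u(0) = C1 + C2 = 0 and u'(0) = -6 - 5*C1 - 4*C2 = 1. Solving gives C1 = -7, C2 = 7.

u = -7*exp(-5*x) + 7*exp(-4*x) - 6*x*exp(-4*x)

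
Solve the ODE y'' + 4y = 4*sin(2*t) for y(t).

Characteristic equation r² + 4 = 0 has discriminant (0)² - 4·(4) = -16 < 0, so r = ± 2i.
Hence y_h = C1*cos(2*t) + C2*sin(2*t).
Since ±2i are characteristic roots, multiply the trial by t. Try y_p = t*(A*cos(2*t) + B*sin(2*t)). Substituting and equating the coefficients of cos(2t) and sin(2t) gives A = -1, B = 0, so y_p = -t*cos(2*t).

y = C1*cos(2*t) + C2*sin(2*t) - t*cos(2*t)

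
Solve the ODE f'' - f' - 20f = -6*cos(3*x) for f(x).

Characteristic equation r² - r - 20 = 0 factors as (r + 4)(r - 5) = 0, so r = -4, 5.
Hence f_h = C1*exp(-4*x) + C2*exp(5*x).
Try f_p = A*cos(3*x) + B*sin(3*x). Substituting and equating the coefficients of cos(3x) and sin(3x) gives A = 87/425, B = 9/425, so f_p = 9*sin(3*x)/425 + 87*cos(3*x)/425.

f = 9*sin(3*x)/425 + 87*cos(3*x)/425 + C1*exp(-4*x) + C2*exp(5*x)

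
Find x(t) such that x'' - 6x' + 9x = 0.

Characteristic equation r² - 6r + 9 = 0 has discriminant (-6)² - 4·(9) = 0, so r = 3 is a repeated root.
Hence x_h = (C1 + C2*t)*exp(3*t).

x = C1*exp(3*t) + C2*t*exp(3*t)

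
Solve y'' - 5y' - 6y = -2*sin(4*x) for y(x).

y = -10*cos(4*x)/221 + 11*sin(4*x)/221 + C1*exp(6*x) + C2*exp(-x)

Characteristic equation r² - 5r - 6 = 0 factors as (r - 6)(r + 1) = 0, so r = 6, -1.
Hence y_h = C1*exp(6*x) + C2*exp(-x).
Try y_p = A*cos(4*x) + B*sin(4*x). Substituting and equating the coefficients of cos(4x) and sin(4x) gives A = -10/221, B = 11/221, so y_p = -10*cos(4*x)/221 + 11*sin(4*x)/221.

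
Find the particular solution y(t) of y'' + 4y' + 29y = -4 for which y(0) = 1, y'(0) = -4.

Characteristic equation r² + 4r + 29 = 0 has discriminant (4)² - 4·(29) = -100 < 0, so r = -2 ± 5i.
Hence y_h = C1*cos(5*t)*exp(-2*t) + C2*exp(-2*t)*sin(5*t).
For the particular solution try y_p = A0. Substituting and matching coefficients of each power of t gives A0 = -4/29, so y_p = -4/29.
General solution: y = -4/29 + C1*cos(5*t)*exp(-2*t) + C2*exp(-2*t)*sin(5*t).
Apply the initial conditions: y(0) = -4/29 + C1 = 1 and y'(0) = -2*C1 + 5*C2 = -4. Solving gives C1 = 33/29, C2 = -10/29.

y = -4/29 - 10*exp(-2*t)*sin(5*t)/29 + 33*cos(5*t)*exp(-2*t)/29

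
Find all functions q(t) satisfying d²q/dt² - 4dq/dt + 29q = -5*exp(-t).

Characteristic equation r² - 4r + 29 = 0 has discriminant (-4)² - 4·(29) = -100 < 0, so r = 2 ± 5i.
Hence q_h = C1*cos(5*t)*exp(2*t) + C2*exp(2*t)*sin(5*t).
Try q_p = A*exp(-t). Substituting into the equation and dividing by exp(-t) gives A = -5/34, so q_p = -5*exp(-t)/34.

q = -5*exp(-t)/34 + C1*cos(5*t)*exp(2*t) + C2*exp(2*t)*sin(5*t)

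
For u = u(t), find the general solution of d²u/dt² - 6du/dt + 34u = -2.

Characteristic equation r² - 6r + 34 = 0 has discriminant (-6)² - 4·(34) = -100 < 0, so r = 3 ± 5i.
Hence u_h = C1*cos(5*t)*exp(3*t) + C2*exp(3*t)*sin(5*t).
For the particular solution try u_p = A0. Substituting and matching coefficients of each power of t gives A0 = -1/17, so u_p = -1/17.

u = -1/17 + C1*cos(5*t)*exp(3*t) + C2*exp(3*t)*sin(5*t)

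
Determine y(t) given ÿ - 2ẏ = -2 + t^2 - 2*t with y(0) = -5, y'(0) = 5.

y = -55/8 - t**3/6 + t**2/4 + 5*t/4 + 15*exp(2*t)/8

Characteristic equation r² - 2r = 0 factors as (r - 2)r = 0, so r = 2, 0.
Hence y_h = C1*exp(2*t) + C2.
Since 0 is a characteristic root (multiplicity 1), multiply the polynomial trial by t: try y_p = t*(A0 + A1*t + A2*t^2). Substituting and matching coefficients of each power of t gives A0 = 5/4, A1 = 1/4, A2 = -1/6, so y_p = -t^3/6 + t^2/4 + 5*t/4.
General solution: y = C2 - t^3/6 + t^2/4 + 5*t/4 + C1*exp(2*t).
Apply the initial conditions: y(0) = C1 + C2 = -5 and y'(0) = 5/4 + 2*C1 = 5. Solving gives C1 = 15/8, C2 = -55/8.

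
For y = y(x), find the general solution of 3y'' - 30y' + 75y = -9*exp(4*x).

y = -3*exp(4*x) + C1*exp(5*x) + C2*x*exp(5*x)

Divide through by 3: y'' - 10y' + 25y = -3*exp(4*x).
Characteristic equation r² - 10r + 25 = 0 has discriminant (-10)² - 4·(25) = 0, so r = 5 is a repeated root.
Hence y_h = (C1 + C2*x)*exp(5*x).
Try y_p = A*exp(4*x). Substituting into the equation and dividing by exp(4*x) gives A = -3, so y_p = -3*exp(4*x).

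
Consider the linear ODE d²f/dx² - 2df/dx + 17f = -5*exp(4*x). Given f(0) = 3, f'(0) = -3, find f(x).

f = -exp(4*x)/5 - 27*exp(x)*sin(4*x)/20 + 16*cos(4*x)*exp(x)/5

Characteristic equation r² - 2r + 17 = 0 has discriminant (-2)² - 4·(17) = -64 < 0, so r = 1 ± 4i.
Hence f_h = C1*cos(4*x)*exp(x) + C2*exp(x)*sin(4*x).
Try f_p = A*exp(4*x). Substituting into the equation and dividing by exp(4*x) gives A = -1/5, so f_p = -exp(4*x)/5.
General solution: f = -exp(4*x)/5 + C1*cos(4*x)*exp(x) + C2*exp(x)*sin(4*x).
Apply the initial conditions: f(0) = -1/5 + C1 = 3 and f'(0) = -4/5 + C1 + 4*C2 = -3. Solving gives C1 = 16/5, C2 = -27/20.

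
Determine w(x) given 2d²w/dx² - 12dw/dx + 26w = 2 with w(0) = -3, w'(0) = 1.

Divide through by 2: w'' - 6w' + 13w = 1.
Characteristic equation r² - 6r + 13 = 0 has discriminant (-6)² - 4·(13) = -16 < 0, so r = 3 ± 2i.
Hence w_h = C1*cos(2*x)*exp(3*x) + C2*exp(3*x)*sin(2*x).
For the particular solution try w_p = A0. Substituting and matching coefficients of each power of x gives A0 = 1/13, so w_p = 1/13.
General solution: w = 1/13 + C1*cos(2*x)*exp(3*x) + C2*exp(3*x)*sin(2*x).
Apply the initial conditions: w(0) = 1/13 + C1 = -3 and w'(0) = 2*C2 + 3*C1 = 1. Solving gives C1 = -40/13, C2 = 133/26.

w = 1/13 - 40*cos(2*x)*exp(3*x)/13 + 133*exp(3*x)*sin(2*x)/26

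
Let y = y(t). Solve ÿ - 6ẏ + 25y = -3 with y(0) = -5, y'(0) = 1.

Characteristic equation r² - 6r + 25 = 0 has discriminant (-6)² - 4·(25) = -64 < 0, so r = 3 ± 4i.
Hence y_h = C1*cos(4*t)*exp(3*t) + C2*exp(3*t)*sin(4*t).
For the particular solution try y_p = A0. Substituting and matching coefficients of each power of t gives A0 = -3/25, so y_p = -3/25.
General solution: y = -3/25 + C1*cos(4*t)*exp(3*t) + C2*exp(3*t)*sin(4*t).
Apply the initial conditions: y(0) = -3/25 + C1 = -5 and y'(0) = 3*C1 + 4*C2 = 1. Solving gives C1 = -122/25, C2 = 391/100.

y = -3/25 - 122*cos(4*t)*exp(3*t)/25 + 391*exp(3*t)*sin(4*t)/100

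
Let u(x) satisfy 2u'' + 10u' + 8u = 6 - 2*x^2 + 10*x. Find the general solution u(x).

Divide through by 2: u'' + 5u' + 4u = 3 - x^2 + 5*x.
Characteristic equation r² + 5r + 4 = 0 factors as (r + 1)(r + 4) = 0, so r = -1, -4.
Hence u_h = C1*exp(-x) + C2*exp(-4*x).
For the particular solution try u_p = A0 + A1*x + A2*x^2. Substituting and matching coefficients of each power of x gives A0 = -47/32, A1 = 15/8, A2 = -1/4, so u_p = -47/32 - x^2/4 + 15*x/8.

u = -47/32 - x**2/4 + 15*x/8 + C1*exp(-x) + C2*exp(-4*x)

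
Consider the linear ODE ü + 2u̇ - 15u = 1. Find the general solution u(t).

Characteristic equation r² + 2r - 15 = 0 factors as (r - 3)(r + 5) = 0, so r = 3, -5.
Hence u_h = C1*exp(3*t) + C2*exp(-5*t).
For the particular solution try u_p = A0. Substituting and matching coefficients of each power of t gives A0 = -1/15, so u_p = -1/15.

u = -1/15 + C1*exp(3*t) + C2*exp(-5*t)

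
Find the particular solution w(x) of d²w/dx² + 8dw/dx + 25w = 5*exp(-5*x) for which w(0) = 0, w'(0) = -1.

Characteristic equation r² + 8r + 25 = 0 has discriminant (8)² - 4·(25) = -36 < 0, so r = -4 ± 3i.
Hence w_h = C1*cos(3*x)*exp(-4*x) + C2*exp(-4*x)*sin(3*x).
Try w_p = A*exp(-5*x). Substituting into the equation and dividing by exp(-5*x) gives A = 1/2, so w_p = exp(-5*x)/2.
General solution: w = exp(-5*x)/2 + C1*cos(3*x)*exp(-4*x) + C2*exp(-4*x)*sin(3*x).
Apply the initial conditions: w(0) = 1/2 + C1 = 0 and w'(0) = -5/2 - 4*C1 + 3*C2 = -1. Solving gives C1 = -1/2, C2 = -1/6.

w = exp(-5*x)/2 - cos(3*x)*exp(-4*x)/2 - exp(-4*x)*sin(3*x)/6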